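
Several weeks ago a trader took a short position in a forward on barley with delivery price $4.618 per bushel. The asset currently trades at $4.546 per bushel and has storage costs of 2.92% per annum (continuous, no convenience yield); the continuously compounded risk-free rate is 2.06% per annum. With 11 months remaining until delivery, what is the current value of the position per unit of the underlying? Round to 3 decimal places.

-$0.138 per bushel

Current fair forward for the remaining 11 months: F = S·e^((r + u)·T), (r + u) = 0.0206 + 0.0292 = 0.0498
F = 4.546 · e^(0.0498 × 11/12) = 4.546 × 1.046708 = 4.7583
Value of long forward = (F − K)·e^(−rT) = (4.7583 − 4.618) · e^(−0.0206·11/12)
= 0.1403 × 0.981294 = 0.138
Short position value = −(long value) = -$0.138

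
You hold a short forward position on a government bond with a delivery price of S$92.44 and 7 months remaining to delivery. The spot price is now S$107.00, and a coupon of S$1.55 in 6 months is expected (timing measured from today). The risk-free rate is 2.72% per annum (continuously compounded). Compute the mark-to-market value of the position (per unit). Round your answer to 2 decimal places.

PV(remaining coupons) I = 1.55·e^(−0.0272·6/12) = 1.5291
Current forward F = (S − I)·e^(rT) = (107.00 − 1.5291)·e^(0.0272·7/12) = 105.4709 × 1.015993 = 107.1577
Value (long) = (F − K)·e^(−rT) = (107.1577 − 92.44) × 0.984259 = 14.4860
Short position value = −(long value) = -S$14.49

-S$14.49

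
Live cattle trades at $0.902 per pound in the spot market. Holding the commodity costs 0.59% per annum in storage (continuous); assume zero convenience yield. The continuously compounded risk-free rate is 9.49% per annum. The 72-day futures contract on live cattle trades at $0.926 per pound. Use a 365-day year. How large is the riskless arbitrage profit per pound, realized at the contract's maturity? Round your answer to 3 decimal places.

$0.006 per pound

Fair futures: F* = S·e^(carry·T), with carry = (r + u) = 0.0949 + 0.0059 = 0.1008
F* = 0.902 · e^(0.1008 × 72/365) = 0.902 · e^0.019884 = 0.902 × 1.020083 = $0.9201
Market $0.926 > fair $0.9201: forward overpriced → cash-and-carry (buy spot, short the forward).
At maturity, profit = |F_mkt − F*| = |0.926 − 0.9201| = $0.006 per pound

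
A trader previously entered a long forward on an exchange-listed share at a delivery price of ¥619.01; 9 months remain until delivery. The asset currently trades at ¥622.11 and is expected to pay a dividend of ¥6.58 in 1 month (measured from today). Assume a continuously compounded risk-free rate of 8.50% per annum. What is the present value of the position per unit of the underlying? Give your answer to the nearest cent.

PV(remaining dividends) I = 6.58·e^(−0.0850·1/12) = 6.5336
Current forward F = (S − I)·e^(rT) = (622.11 − 6.5336)·e^(0.0850·9/12) = 615.5764 × 1.065826 = 656.0973
Value (long) = (F − K)·e^(−rT) = (656.0973 − 619.01) × 0.938240 = 34.7968
Value = ¥34.80

¥34.80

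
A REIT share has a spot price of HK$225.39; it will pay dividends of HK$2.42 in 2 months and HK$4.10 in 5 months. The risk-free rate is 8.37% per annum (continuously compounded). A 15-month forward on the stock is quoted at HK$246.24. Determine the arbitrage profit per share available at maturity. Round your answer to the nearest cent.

HK$3.04 per share

PV(dividends) I = 2.42·e^(−0.0837·2/12) + 4.10·e^(−0.0837·5/12) = 6.3460
Fair forward F* = (S − I)·e^(rT) = (225.39 − 6.3460)·e^0.104625 = 219.0440 × 1.110294 = 243.2032
Market HK$246.24 > fair 243.2032: forward overpriced → cash-and-carry (borrow at r, buy the stock and collect the dividends, short the forward).
Profit at T = |F_mkt − F*| = |246.24 − 243.2032| = HK$3.04 per share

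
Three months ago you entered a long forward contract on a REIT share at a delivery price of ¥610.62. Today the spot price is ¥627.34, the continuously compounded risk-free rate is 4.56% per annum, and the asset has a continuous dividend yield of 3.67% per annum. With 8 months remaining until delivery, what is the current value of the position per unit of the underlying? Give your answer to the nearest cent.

Current fair forward for the remaining 8 months: F = S·e^((r − q)·T), (r − q) = 0.0456 − 0.0367 = 0.0089
F = 627.34 · e^(0.0089 × 8/12) = 627.34 × 1.005951 = 631.0733
Value of long forward = (F − K)·e^(−rT) = (631.0733 − 610.62) · e^(−0.0456·8/12)
= 20.4533 × 0.970057 = 19.84

¥19.84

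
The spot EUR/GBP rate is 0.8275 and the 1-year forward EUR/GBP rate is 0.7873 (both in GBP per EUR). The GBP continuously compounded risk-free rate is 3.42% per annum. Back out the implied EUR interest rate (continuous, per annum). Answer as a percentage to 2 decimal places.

8.40%

F = S·e^((r_GBP − r_EUR)T) ⇒ r_EUR = r_GBP − ln(F/S)/T
ln(0.7873/0.8275) = -0.049800; /(1) = -0.049800
r_EUR = 0.0342 + 0.049800 = 0.084000
r_EUR = 8.40%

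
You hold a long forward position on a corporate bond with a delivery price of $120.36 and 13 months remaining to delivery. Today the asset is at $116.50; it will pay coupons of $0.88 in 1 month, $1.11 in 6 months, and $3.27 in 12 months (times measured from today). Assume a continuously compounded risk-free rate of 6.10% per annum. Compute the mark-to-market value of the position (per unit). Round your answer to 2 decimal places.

PV(remaining coupons) I = 0.88·e^(−0.0610·1/12) + 1.11·e^(−0.0610·6/12) + 3.27·e^(−0.0610·12/12) = 5.0287
Current forward F = (S − I)·e^(rT) = (116.50 − 5.0287)·e^(0.0610·13/12) = 111.4713 × 1.068316 = 119.0866
Value (long) = (F − K)·e^(−rT) = (119.0866 − 120.36) × 0.936053 = -1.1920
Value = -$1.19

-$1.19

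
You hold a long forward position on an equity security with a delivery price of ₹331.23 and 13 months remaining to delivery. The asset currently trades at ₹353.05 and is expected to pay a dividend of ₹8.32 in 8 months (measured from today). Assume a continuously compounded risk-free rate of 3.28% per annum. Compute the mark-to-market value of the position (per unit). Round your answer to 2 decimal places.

₹25.24

PV(remaining dividends) I = 8.32·e^(−0.0328·8/12) = 8.1400
Current forward F = (S − I)·e^(rT) = (353.05 − 8.1400)·e^(0.0328·13/12) = 344.9100 × 1.036172 = 357.3861
Value (long) = (F − K)·e^(−rT) = (357.3861 − 331.23) × 0.965091 = 25.2430
Value = ₹25.24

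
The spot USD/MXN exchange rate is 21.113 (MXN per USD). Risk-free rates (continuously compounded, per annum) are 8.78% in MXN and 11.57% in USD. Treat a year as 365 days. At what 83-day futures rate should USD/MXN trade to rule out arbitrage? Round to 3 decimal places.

F = S·e^((r_MXN − r_USD)T) = 21.113 · e^((0.0878 − 0.1157) × 83/365)
= 21.113 · e^-0.006344 = 21.113 × 0.993676
F = 20.979 MXN per USD

20.979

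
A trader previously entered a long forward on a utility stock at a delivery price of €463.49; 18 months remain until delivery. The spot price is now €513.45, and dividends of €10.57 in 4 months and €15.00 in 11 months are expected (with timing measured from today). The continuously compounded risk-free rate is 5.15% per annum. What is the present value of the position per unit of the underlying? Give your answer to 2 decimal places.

€59.72

PV(remaining dividends) I = 10.57·e^(−0.0515·4/12) + 15.00·e^(−0.0515·11/12) = 24.6984
Current forward F = (S − I)·e^(rT) = (513.45 − 24.6984)·e^(0.0515·18/12) = 488.7516 × 1.080312 = 528.0042
Value (long) = (F − K)·e^(−rT) = (528.0042 − 463.49) × 0.925658 = 59.7181
Value = €59.72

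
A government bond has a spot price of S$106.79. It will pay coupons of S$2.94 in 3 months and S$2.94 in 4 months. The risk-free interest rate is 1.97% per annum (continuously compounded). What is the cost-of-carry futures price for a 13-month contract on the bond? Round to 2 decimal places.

S$103.12

PV(coupons) I = 2.94·e^(−0.0197·3/12) + 2.94·e^(−0.0197·4/12)
I = 2.9256 + 2.9208 = 5.8464
F = (S − I)·e^(rT) = (106.79 − 5.8464) · e^(0.0197·13/12)
= 100.9436 · e^0.021342 = 100.9436 × 1.021571 = S$103.12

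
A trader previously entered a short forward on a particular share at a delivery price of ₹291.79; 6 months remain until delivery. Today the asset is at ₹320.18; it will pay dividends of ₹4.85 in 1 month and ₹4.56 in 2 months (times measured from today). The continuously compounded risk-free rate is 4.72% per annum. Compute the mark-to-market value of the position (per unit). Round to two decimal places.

-₹25.84

PV(remaining dividends) I = 4.85·e^(−0.0472·1/12) + 4.56·e^(−0.0472·2/12) = 9.3552
Current forward F = (S − I)·e^(rT) = (320.18 − 9.3552)·e^(0.0472·6/12) = 310.8248 × 1.023881 = 318.2476
Value (long) = (F − K)·e^(−rT) = (318.2476 − 291.79) × 0.976676 = 25.8405
Short position value = −(long value) = -₹25.84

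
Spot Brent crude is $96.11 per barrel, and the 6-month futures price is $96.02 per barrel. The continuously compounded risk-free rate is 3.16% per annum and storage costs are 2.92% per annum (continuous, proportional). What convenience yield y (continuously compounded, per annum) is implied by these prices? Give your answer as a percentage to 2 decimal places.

F = S·e^((r+u−y)T) ⇒ (r+u−y) = ln(F/S)/T
ln(96.02/96.11) = -0.000937; /T ⇒ -0.001874
y = r + u − ln(F/S)/T = 0.0316 + 0.0292 + 0.001874 = 0.062674
y = 6.27%

6.27%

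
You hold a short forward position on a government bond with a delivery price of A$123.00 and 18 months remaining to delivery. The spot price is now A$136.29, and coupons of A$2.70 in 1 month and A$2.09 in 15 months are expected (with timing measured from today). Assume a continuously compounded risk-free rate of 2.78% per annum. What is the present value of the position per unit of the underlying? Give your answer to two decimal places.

PV(remaining coupons) I = 2.70·e^(−0.0278·1/12) + 2.09·e^(−0.0278·15/12) = 4.7124
Current forward F = (S − I)·e^(rT) = (136.29 − 4.7124)·e^(0.0278·18/12) = 131.5776 × 1.042582 = 137.1804
Value (long) = (F − K)·e^(−rT) = (137.1804 − 123.00) × 0.959157 = 13.6012
Short position value = −(long value) = -A$13.60

-A$13.60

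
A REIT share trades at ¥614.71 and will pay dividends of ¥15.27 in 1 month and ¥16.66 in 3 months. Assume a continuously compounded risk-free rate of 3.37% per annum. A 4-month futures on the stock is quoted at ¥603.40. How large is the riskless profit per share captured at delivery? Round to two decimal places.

¥13.85 per share

PV(dividends) I = 15.27·e^(−0.0337·1/12) + 16.66·e^(−0.0337·3/12) = 31.7474
Fair futures F* = (S − I)·e^(rT) = (614.71 − 31.7474)·e^0.011233 = 582.9626 × 1.011296 = 589.5477
Market ¥603.40 > fair 589.5477: forward overpriced → cash-and-carry (borrow at r, buy the stock and collect the dividends, short the forward).
Profit at T = |F_mkt − F*| = |603.40 − 589.5477| = ¥13.85 per share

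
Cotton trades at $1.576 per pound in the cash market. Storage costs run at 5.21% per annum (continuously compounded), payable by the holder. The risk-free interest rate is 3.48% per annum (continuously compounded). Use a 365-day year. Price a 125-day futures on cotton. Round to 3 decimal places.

$1.624 per pound

Net carry = r + u − y = 0.0348 + 0.0521 − 0.0000 = 0.0869
F = S·e^((r+u−y)T) = 1.576 · e^(0.0869 × 125/365) = 1.576 · e^0.029760
= 1.576 × 1.030207 = $1.624 per pound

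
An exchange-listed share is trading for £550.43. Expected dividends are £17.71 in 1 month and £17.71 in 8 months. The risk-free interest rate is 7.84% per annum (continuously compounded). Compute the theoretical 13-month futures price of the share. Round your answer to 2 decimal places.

PV(dividends) I = 17.71·e^(−0.0784·1/12) + 17.71·e^(−0.0784·8/12)
I = 17.5947 + 16.8081 = 34.4028
F = (S − I)·e^(rT) = (550.43 − 34.4028) · e^(0.0784·13/12)
= 516.0272 · e^0.084933 = 516.0272 × 1.088644 = £561.77

£561.77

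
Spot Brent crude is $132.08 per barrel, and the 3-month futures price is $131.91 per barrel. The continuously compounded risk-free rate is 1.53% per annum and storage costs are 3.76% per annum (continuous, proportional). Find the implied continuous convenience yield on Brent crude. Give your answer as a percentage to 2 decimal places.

5.81%

F = S·e^((r+u−y)T) ⇒ (r+u−y) = ln(F/S)/T
ln(131.91/132.08) = -0.001288; /T ⇒ -0.005152
y = r + u − ln(F/S)/T = 0.0153 + 0.0376 + 0.005152 = 0.058052
y = 5.81%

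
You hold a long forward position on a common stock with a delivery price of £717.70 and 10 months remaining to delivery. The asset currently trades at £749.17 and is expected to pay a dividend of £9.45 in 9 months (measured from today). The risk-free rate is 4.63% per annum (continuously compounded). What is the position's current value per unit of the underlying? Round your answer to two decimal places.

£49.51

PV(remaining dividends) I = 9.45·e^(−0.0463·9/12) = 9.1275
Current forward F = (S − I)·e^(rT) = (749.17 − 9.1275)·e^(0.0463·10/12) = 740.0425 × 1.039337 = 769.1536
Value (long) = (F − K)·e^(−rT) = (769.1536 − 717.70) × 0.962152 = 49.5062
Value = £49.51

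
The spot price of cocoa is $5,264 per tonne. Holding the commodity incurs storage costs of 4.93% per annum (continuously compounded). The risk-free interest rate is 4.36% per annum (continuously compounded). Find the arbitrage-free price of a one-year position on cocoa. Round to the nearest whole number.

Net carry = r + u − y = 0.0436 + 0.0493 − 0.0000 = 0.0929
F = S·e^((r+u−y)T) = 5264 · e^(0.0929 × 12/12) = 5264 · e^0.092900
= 5264 × 1.097352 = $5,776 per tonne

$5,776 per tonne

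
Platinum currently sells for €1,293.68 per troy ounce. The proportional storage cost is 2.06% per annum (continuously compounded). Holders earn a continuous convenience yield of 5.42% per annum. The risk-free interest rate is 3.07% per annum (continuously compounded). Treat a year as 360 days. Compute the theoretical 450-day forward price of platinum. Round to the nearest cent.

Net carry = r + u − y = 0.0307 + 0.0206 − 0.0542 = -0.0029
F = S·e^((r+u−y)T) = 1293.68 · e^(-0.0029 × 450/360) = 1293.68 · e^-0.00362500
= 1293.68 × 0.99638156 = €1,289.00 per troy ounce

€1,289.00 per troy ounce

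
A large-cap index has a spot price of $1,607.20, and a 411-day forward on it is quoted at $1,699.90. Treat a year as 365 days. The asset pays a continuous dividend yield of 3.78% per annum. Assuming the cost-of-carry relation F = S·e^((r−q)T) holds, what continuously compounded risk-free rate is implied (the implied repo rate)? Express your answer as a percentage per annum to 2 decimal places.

From F = S·e^((r−q)T): (r − q) = ln(F/S)/T
ln(1699.90/1607.20) = ln(1.057678) = 0.056076
(r − q) = 0.056076 / (411/365) = 0.049800
r = ln(F/S)/T + q = 0.049800 + 0.0378 = 0.087600
r = 8.76%

8.76%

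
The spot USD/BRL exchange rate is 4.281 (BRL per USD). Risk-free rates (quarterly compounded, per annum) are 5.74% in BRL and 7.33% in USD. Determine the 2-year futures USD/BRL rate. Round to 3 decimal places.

4.149

By covered interest parity, F = S · (1+r_BRL/4)^(4T) / (1+r_USD/4)^(4T)
= 4.281 × 1.120734 / 1.156355 = 4.281 × 0.969195
F = 4.149 BRL per USD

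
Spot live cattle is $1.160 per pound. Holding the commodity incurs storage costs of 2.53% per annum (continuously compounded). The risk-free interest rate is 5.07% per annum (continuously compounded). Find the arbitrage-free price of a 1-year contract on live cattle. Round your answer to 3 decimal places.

$1.252 per pound

Net carry = r + u − y = 0.0507 + 0.0253 − 0.0000 = 0.0760
F = S·e^((r+u−y)T) = 1.160 · e^(0.0760 × 1) = 1.160 · e^0.076000
= 1.160 × 1.078963 = $1.252 per pound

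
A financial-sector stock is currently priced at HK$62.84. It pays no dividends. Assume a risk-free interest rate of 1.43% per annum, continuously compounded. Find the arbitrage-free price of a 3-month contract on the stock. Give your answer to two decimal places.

HK$63.07

F = S·e^(rT) = 62.84 · e^(0.0143 × 3/12)
= 62.84 · e^0.003575 = 62.84 × 1.003581
F = HK$63.07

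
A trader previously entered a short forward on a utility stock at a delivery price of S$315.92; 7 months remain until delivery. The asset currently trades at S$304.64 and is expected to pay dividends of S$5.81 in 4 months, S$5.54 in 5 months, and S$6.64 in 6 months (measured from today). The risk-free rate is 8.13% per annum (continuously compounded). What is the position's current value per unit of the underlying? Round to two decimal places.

PV(remaining dividends) I = 5.81·e^(−0.0813·4/12) + 5.54·e^(−0.0813·5/12) + 6.64·e^(−0.0813·6/12) = 17.3856
Current forward F = (S − I)·e^(rT) = (304.64 − 17.3856)·e^(0.0813·7/12) = 287.2544 × 1.048568 = 301.2058
Value (long) = (F − K)·e^(−rT) = (301.2058 − 315.92) × 0.953682 = -14.0327
Short position value = −(long value) = S$14.03

S$14.03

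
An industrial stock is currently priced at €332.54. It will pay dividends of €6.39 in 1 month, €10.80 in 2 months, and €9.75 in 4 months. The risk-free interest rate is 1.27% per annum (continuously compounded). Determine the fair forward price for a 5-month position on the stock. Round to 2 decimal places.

PV(dividends) I = 6.39·e^(−0.0127·1/12) + 10.80·e^(−0.0127·2/12) + 9.75·e^(−0.0127·4/12)
I = 6.3832 + 10.7772 + 9.7088 = 26.8692
F = (S − I)·e^(rT) = (332.54 − 26.8692) · e^(0.0127·5/12)
= 305.6708 · e^0.005292 = 305.6708 × 1.005306 = €307.29

€307.29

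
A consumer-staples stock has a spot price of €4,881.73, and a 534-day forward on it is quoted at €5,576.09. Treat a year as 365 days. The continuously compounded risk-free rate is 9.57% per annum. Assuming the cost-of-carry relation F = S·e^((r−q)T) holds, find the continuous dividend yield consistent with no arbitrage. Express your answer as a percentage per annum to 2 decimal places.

0.48%

From F = S·e^((r−q)T): (r − q) = ln(F/S)/T
ln(5576.09/4881.73) = ln(1.142236) = 0.132988
(r − q) = 0.132988 / (534/365) = 0.090900
q = r − ln(F/S)/T = 0.0957 − 0.090900 = 0.004800
q = 0.48%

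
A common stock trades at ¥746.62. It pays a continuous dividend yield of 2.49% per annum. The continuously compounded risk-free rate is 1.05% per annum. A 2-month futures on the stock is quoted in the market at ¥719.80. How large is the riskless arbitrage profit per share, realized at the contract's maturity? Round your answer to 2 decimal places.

Fair futures: F* = S·e^(carry·T), with carry = (r − q) = 0.0105 − 0.0249 = -0.0144
F* = 746.62 · e^(-0.0144 × 2/12) = 746.62 · e^-0.002400 = 746.62 × 0.997603 = ¥744.8304
Market ¥719.80 < fair ¥744.8304: forward underpriced → reverse cash-and-carry (short spot, go long the forward).
At maturity, profit = |F_mkt − F*| = |719.80 − 744.8304| = ¥25.03 per share

¥25.03 per share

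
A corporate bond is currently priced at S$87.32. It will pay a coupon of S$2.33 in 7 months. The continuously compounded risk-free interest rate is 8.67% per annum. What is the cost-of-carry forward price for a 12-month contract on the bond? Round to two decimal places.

PV(coupons) I = 2.33·e^(−0.0867·7/12)
I = 2.2151
F = (S − I)·e^(rT) = (87.32 − 2.2151) · e^(0.0867·12/12)
= 85.1049 · e^0.086700 = 85.1049 × 1.090569 = S$92.81

S$92.81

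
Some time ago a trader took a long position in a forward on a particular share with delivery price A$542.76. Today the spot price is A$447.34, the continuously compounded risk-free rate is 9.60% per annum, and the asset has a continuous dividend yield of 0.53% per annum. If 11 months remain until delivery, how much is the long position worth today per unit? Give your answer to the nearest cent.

Current fair forward for the remaining 11 months: F = S·e^((r − q)·T), (r − q) = 0.0960 − 0.0053 = 0.0907
F = 447.34 · e^(0.0907 × 11/12) = 447.34 × 1.086696 = 486.1226
Value of long forward = (F − K)·e^(−rT) = (486.1226 − 542.76) · e^(−0.0960·11/12)
= -56.6374 × 0.915761 = -51.87

-A$51.87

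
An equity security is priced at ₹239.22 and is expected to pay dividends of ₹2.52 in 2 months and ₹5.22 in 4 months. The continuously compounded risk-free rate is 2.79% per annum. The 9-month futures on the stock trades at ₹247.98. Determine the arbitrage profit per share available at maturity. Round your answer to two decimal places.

PV(dividends) I = 2.52·e^(−0.0279·2/12) + 5.22·e^(−0.0279·4/12) = 7.6800
Fair futures F* = (S − I)·e^(rT) = (239.22 − 7.6800)·e^0.020925 = 231.5400 × 1.021145 = 236.4359
Market ₹247.98 > fair 236.4359: forward overpriced → cash-and-carry (borrow at r, buy the stock and collect the dividends, short the forward).
Profit at T = |F_mkt − F*| = |247.98 − 236.4359| = ₹11.54 per share

₹11.54 per share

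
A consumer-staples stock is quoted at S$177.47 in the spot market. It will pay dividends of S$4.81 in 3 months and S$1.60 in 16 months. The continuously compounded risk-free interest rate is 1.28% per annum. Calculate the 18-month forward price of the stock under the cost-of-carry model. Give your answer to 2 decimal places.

PV(dividends) I = 4.81·e^(−0.0128·3/12) + 1.60·e^(−0.0128·16/12)
I = 4.7946 + 1.5729 = 6.3675
F = (S − I)·e^(rT) = (177.47 − 6.3675) · e^(0.0128·18/12)
= 171.1025 · e^0.019200 = 171.1025 × 1.019386 = S$174.42

S$174.42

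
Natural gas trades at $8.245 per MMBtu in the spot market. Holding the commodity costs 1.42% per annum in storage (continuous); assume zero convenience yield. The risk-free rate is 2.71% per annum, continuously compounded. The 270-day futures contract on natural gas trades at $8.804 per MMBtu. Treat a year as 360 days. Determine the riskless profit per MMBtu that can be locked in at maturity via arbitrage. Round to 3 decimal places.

$0.300 per MMBtu

Fair futures: F* = S·e^(carry·T), with carry = (r + u) = 0.0271 + 0.0142 = 0.0413
F* = 8.245 · e^(0.0413 × 270/360) = 8.245 · e^0.030975 = 8.245 × 1.031460 = $8.5044
Market $8.804 > fair $8.5044: forward overpriced → cash-and-carry (buy spot, short the forward).
At maturity, profit = |F_mkt − F*| = |8.804 − 8.5044| = $0.300 per MMBtu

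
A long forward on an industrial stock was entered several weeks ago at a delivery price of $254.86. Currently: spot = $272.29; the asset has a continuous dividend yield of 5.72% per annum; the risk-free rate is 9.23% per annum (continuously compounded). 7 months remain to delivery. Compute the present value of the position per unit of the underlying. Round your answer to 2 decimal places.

$21.85

Current fair forward for the remaining 7 months: F = S·e^((r − q)·T), (r − q) = 0.0923 − 0.0572 = 0.0351
F = 272.29 · e^(0.0351 × 7/12) = 272.29 × 1.020686 = 277.9226
Value of long forward = (F − K)·e^(−rT) = (277.9226 − 254.86) · e^(−0.0923·7/12)
= 23.0626 × 0.947582 = 21.85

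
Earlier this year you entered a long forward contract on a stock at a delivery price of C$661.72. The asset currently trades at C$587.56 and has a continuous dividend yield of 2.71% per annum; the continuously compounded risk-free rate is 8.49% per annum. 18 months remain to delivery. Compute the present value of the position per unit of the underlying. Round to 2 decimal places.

-C$18.44

Current fair forward for the remaining 18 months: F = S·e^((r − q)·T), (r − q) = 0.0849 − 0.0271 = 0.0578
F = 587.56 · e^(0.0578 × 18/12) = 587.56 × 1.090569 = 640.7747
Value of long forward = (F − K)·e^(−rT) = (640.7747 − 661.72) · e^(−0.0849·18/12)
= -20.9453 × 0.880425 = -18.44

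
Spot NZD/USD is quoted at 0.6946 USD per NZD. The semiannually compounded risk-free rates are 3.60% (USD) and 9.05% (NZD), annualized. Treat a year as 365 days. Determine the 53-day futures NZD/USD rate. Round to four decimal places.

By covered interest parity, F = S · (1+r_USD/2)^(2T) / (1+r_NZD/2)^(2T)
= 0.6946 × 1.005194 / 1.012935 = 0.6946 × 0.992358
F = 0.6893 USD per NZD

0.6893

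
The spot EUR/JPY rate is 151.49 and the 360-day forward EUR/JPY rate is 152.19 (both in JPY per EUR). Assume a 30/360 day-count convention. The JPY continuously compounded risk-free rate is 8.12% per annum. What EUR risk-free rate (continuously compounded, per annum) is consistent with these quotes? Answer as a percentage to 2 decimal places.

F = S·e^((r_JPY − r_EUR)T) ⇒ r_EUR = r_JPY − ln(F/S)/T
ln(152.19/151.49) = 0.004610; /(360/360) = 0.004610
r_EUR = 0.0812 − 0.004610 = 0.076590
r_EUR = 7.66%

7.66%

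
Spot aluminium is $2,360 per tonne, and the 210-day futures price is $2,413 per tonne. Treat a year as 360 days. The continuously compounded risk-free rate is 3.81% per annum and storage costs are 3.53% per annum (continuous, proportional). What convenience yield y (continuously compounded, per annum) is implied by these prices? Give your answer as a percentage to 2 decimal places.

F = S·e^((r+u−y)T) ⇒ (r+u−y) = ln(F/S)/T
ln(2413/2360) = 0.022209; /T ⇒ 0.038073
y = r + u − ln(F/S)/T = 0.0381 + 0.0353 − 0.038073 = 0.035327
y = 3.53%

3.53%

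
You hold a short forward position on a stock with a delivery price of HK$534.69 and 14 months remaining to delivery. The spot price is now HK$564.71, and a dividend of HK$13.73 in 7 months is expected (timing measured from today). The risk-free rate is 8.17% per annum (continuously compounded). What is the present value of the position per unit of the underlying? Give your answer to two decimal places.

PV(remaining dividends) I = 13.73·e^(−0.0817·7/12) = 13.0910
Current forward F = (S − I)·e^(rT) = (564.71 − 13.0910)·e^(0.0817·14/12) = 551.6190 × 1.100007 = 606.7848
Value (long) = (F − K)·e^(−rT) = (606.7848 − 534.69) × 0.909085 = 65.5403
Short position value = −(long value) = -HK$65.54

-HK$65.54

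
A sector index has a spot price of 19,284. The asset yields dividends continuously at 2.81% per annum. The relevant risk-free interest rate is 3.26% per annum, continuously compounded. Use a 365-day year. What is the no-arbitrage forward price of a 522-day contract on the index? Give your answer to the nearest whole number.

19,409

F = S·e^((r − q)T) = 19284 · e^((0.0326 − 0.0281) × 522/365)
= 19284 · e^0.006436 = 19284 × 1.006457
F = 19,409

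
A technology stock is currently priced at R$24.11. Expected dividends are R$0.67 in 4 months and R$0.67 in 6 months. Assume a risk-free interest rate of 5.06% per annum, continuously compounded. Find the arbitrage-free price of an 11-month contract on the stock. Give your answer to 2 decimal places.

R$23.88

PV(dividends) I = 0.67·e^(−0.0506·4/12) + 0.67·e^(−0.0506·6/12)
I = 0.6588 + 0.6533 = 1.3121
F = (S − I)·e^(rT) = (24.11 − 1.3121) · e^(0.0506·11/12)
= 22.7979 · e^0.046383 = 22.7979 × 1.047476 = R$23.88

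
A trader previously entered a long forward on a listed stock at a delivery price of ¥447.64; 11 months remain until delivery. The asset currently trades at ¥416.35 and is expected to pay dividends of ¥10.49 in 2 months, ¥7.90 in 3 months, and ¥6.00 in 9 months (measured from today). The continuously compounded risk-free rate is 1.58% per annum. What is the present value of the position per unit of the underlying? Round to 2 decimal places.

PV(remaining dividends) I = 10.49·e^(−0.0158·2/12) + 7.90·e^(−0.0158·3/12) + 6.00·e^(−0.0158·9/12) = 24.2606
Current forward F = (S − I)·e^(rT) = (416.35 − 24.2606)·e^(0.0158·11/12) = 392.0894 × 1.014589 = 397.8096
Value (long) = (F − K)·e^(−rT) = (397.8096 − 447.64) × 0.985621 = -49.1139
Value = -¥49.11

-¥49.11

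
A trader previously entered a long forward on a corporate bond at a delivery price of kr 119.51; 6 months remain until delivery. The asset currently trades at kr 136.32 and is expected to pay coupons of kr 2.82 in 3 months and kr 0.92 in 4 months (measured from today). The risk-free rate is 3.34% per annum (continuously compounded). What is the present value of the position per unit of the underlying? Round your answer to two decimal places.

PV(remaining coupons) I = 2.82·e^(−0.0334·3/12) + 0.92·e^(−0.0334·4/12) = 3.7064
Current forward F = (S − I)·e^(rT) = (136.32 − 3.7064)·e^(0.0334·6/12) = 132.6136 × 1.016840 = 134.8468
Value (long) = (F − K)·e^(−rT) = (134.8468 − 119.51) × 0.983439 = 15.0828
Value = kr 15.08

kr 15.08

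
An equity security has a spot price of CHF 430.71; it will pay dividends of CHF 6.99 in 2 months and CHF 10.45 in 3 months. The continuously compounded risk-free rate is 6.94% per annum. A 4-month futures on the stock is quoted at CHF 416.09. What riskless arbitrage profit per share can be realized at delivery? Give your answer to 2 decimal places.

PV(dividends) I = 6.99·e^(−0.0694·2/12) + 10.45·e^(−0.0694·3/12) = 17.1799
Fair futures F* = (S − I)·e^(rT) = (430.71 − 17.1799)·e^0.023133 = 413.5301 × 1.023403 = 423.2079
Market CHF 416.09 < fair 423.2079: forward underpriced → reverse cash-and-carry (short the stock, invest proceeds at r, pay the dividends, go long the forward).
Profit at T = |F_mkt − F*| = |416.09 − 423.2079| = CHF 7.12 per share

CHF 7.12 per share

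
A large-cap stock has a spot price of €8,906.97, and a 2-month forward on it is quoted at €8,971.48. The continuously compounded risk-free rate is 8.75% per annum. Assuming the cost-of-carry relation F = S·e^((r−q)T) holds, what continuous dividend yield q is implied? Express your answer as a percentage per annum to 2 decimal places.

From F = S·e^((r−q)T): (r − q) = ln(F/S)/T
ln(8971.48/8906.97) = ln(1.007243) = 0.007217
(r − q) = 0.007217 / (2/12) = 0.043302
q = r − ln(F/S)/T = 0.0875 − 0.043302 = 0.044198
q = 4.42%

4.42%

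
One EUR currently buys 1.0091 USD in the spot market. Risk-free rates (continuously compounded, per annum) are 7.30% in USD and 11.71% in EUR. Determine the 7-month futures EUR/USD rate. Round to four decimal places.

F = S·e^((r_USD − r_EUR)T) = 1.0091 · e^((0.0730 − 0.1171) × 7/12)
= 1.0091 · e^-0.025725 = 1.0091 × 0.974603
F = 0.9835 USD per EUR

0.9835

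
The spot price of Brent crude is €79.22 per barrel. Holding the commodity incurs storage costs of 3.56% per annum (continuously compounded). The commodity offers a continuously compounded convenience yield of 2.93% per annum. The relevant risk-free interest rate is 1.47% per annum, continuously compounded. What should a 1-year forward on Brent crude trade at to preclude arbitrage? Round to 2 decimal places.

€80.90 per barrel

Net carry = r + u − y = 0.0147 + 0.0356 − 0.0293 = 0.0210
F = S·e^((r+u−y)T) = 79.22 · e^(0.0210 × 1) = 79.22 · e^0.021000
= 79.22 × 1.021222 = €80.90 per barrel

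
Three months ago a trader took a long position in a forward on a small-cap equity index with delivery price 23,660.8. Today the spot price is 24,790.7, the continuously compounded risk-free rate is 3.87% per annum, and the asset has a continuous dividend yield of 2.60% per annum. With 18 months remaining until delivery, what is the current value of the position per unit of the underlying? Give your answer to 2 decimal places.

Current fair forward for the remaining 18 months: F = S·e^((r − q)·T), (r − q) = 0.0387 − 0.0260 = 0.0127
F = 24790.7 · e^(0.0127 × 18/12) = 24790.7 × 1.01923261 = 25267.4899
Value of long forward = (F − K)·e^(−rT) = (25267.4899 − 23660.8) · e^(−0.0387·18/12)
= 1606.6899 × 0.94360277 = 1516.08

1516.08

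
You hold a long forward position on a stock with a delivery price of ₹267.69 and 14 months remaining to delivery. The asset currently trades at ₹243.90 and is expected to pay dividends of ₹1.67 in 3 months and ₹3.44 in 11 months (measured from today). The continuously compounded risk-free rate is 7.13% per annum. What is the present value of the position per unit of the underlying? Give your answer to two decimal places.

PV(remaining dividends) I = 1.67·e^(−0.0713·3/12) + 3.44·e^(−0.0713·11/12) = 4.8629
Current forward F = (S − I)·e^(rT) = (243.90 − 4.8629)·e^(0.0713·14/12) = 239.0371 × 1.086741 = 259.7714
Value (long) = (F − K)·e^(−rT) = (259.7714 − 267.69) × 0.920182 = -7.2866
Value = -₹7.29

-₹7.29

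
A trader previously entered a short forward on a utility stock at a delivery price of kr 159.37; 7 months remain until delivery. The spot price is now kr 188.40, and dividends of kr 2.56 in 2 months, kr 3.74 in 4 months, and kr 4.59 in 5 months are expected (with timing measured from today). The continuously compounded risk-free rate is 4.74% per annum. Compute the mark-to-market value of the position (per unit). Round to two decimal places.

PV(remaining dividends) I = 2.56·e^(−0.0474·2/12) + 3.74·e^(−0.0474·4/12) + 4.59·e^(−0.0474·5/12) = 10.7215
Current forward F = (S − I)·e^(rT) = (188.40 − 10.7215)·e^(0.0474·7/12) = 177.6785 × 1.028036 = 182.6599
Value (long) = (F − K)·e^(−rT) = (182.6599 − 159.37) × 0.972729 = 22.6548
Short position value = −(long value) = -kr 22.65

-kr 22.65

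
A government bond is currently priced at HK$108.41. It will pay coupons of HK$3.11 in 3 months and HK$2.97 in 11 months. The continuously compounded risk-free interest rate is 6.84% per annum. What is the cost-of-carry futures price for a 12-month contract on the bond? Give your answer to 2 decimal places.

PV(coupons) I = 3.11·e^(−0.0684·3/12) + 2.97·e^(−0.0684·11/12)
I = 3.0573 + 2.7895 = 5.8468
F = (S − I)·e^(rT) = (108.41 − 5.8468) · e^(0.0684·12/12)
= 102.5632 · e^0.068400 = 102.5632 × 1.070794 = HK$109.82

HK$109.82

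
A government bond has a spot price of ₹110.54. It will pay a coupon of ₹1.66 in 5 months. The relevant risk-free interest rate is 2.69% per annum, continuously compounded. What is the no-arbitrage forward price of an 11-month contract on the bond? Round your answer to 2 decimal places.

₹111.62

PV(coupons) I = 1.66·e^(−0.0269·5/12)
I = 1.6415
F = (S − I)·e^(rT) = (110.54 − 1.6415) · e^(0.0269·11/12)
= 108.8985 · e^0.024658 = 108.8985 × 1.024965 = ₹111.62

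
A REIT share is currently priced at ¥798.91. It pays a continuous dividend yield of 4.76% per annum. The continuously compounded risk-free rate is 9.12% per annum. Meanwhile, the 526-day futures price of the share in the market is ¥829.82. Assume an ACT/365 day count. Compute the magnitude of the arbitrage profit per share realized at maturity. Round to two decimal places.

Fair futures: F* = S·e^(carry·T), with carry = (r − q) = 0.0912 − 0.0476 = 0.0436
F* = 798.91 · e^(0.0436 × 526/365) = 798.91 · e^0.062832 = 798.91 × 1.064848 = ¥850.7177
Market ¥829.82 < fair ¥850.7177: forward underpriced → reverse cash-and-carry (short spot, go long the forward).
At maturity, profit = |F_mkt − F*| = |829.82 − 850.7177| = ¥20.90 per share

¥20.90 per share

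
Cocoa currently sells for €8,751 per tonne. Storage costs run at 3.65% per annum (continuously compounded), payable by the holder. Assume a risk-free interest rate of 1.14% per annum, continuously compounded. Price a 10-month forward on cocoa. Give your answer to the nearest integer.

€9,107 per tonne

Net carry = r + u − y = 0.0114 + 0.0365 − 0.0000 = 0.0479
F = S·e^((r+u−y)T) = 8751 · e^(0.0479 × 10/12) = 8751 · e^0.039917
= 8751 × 1.040724 = €9,107 per tonne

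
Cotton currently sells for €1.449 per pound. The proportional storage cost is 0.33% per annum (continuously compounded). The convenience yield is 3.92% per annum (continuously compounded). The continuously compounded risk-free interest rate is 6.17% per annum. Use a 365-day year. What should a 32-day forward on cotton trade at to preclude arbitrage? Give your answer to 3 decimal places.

€1.452 per pound

Net carry = r + u − y = 0.0617 + 0.0033 − 0.0392 = 0.0258
F = S·e^((r+u−y)T) = 1.449 · e^(0.0258 × 32/365) = 1.449 · e^0.002262
= 1.449 × 1.002265 = €1.452 per pound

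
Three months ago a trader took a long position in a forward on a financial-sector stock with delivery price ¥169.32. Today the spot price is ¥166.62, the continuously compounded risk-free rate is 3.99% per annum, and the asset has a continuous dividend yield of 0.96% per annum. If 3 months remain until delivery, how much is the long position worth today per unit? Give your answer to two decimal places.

-¥1.42

Current fair forward for the remaining 3 months: F = S·e^((r − q)·T), (r − q) = 0.0399 − 0.0096 = 0.0303
F = 166.62 · e^(0.0303 × 3/12) = 166.62 × 1.007604 = 167.8870
Value of long forward = (F − K)·e^(−rT) = (167.8870 − 169.32) · e^(−0.0399·3/12)
= -1.4330 × 0.990075 = -1.42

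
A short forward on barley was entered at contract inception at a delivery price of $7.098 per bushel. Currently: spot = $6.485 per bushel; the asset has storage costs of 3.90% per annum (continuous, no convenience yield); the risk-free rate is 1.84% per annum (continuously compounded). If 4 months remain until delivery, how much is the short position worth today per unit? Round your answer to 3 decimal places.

$0.485 per bushel

Current fair forward for the remaining 4 months: F = S·e^((r + u)·T), (r + u) = 0.0184 + 0.0390 = 0.0574
F = 6.485 · e^(0.0574 × 4/12) = 6.485 × 1.019318 = 6.6103
Value of long forward = (F − K)·e^(−rT) = (6.6103 − 7.098) · e^(−0.0184·4/12)
= -0.4877 × 0.993885 = -0.485
Short position value = −(long value) = $0.485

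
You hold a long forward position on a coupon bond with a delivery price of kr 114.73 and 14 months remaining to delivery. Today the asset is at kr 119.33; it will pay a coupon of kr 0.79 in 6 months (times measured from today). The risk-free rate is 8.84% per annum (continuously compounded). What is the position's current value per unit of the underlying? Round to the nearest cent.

kr 15.09

PV(remaining coupons) I = 0.79·e^(−0.0884·6/12) = 0.7558
Current forward F = (S − I)·e^(rT) = (119.33 − 0.7558)·e^(0.0884·14/12) = 118.5742 × 1.108639 = 131.4560
Value (long) = (F − K)·e^(−rT) = (131.4560 − 114.73) × 0.902007 = 15.0870
Value = kr 15.09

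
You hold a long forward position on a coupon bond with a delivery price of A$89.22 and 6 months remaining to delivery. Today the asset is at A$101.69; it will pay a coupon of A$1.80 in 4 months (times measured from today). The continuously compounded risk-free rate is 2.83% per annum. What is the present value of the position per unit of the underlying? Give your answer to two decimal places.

PV(remaining coupons) I = 1.80·e^(−0.0283·4/12) = 1.7831
Current forward F = (S − I)·e^(rT) = (101.69 − 1.7831)·e^(0.0283·6/12) = 99.9069 × 1.014251 = 101.3307
Value (long) = (F − K)·e^(−rT) = (101.3307 − 89.22) × 0.985950 = 11.9405
Value = A$11.94

A$11.94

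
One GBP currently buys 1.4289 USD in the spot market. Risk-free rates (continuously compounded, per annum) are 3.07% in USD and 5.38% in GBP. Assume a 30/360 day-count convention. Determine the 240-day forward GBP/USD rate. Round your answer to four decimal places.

F = S·e^((r_USD − r_GBP)T) = 1.4289 · e^((0.0307 − 0.0538) × 240/360)
= 1.4289 · e^-0.015400 = 1.4289 × 0.984718
F = 1.4071 USD per GBP

1.4071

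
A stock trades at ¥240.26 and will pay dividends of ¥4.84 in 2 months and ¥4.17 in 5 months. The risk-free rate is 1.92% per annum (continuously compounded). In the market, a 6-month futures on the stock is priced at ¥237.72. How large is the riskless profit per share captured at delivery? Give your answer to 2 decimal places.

PV(dividends) I = 4.84·e^(−0.0192·2/12) + 4.17·e^(−0.0192·5/12) = 8.9613
Fair futures F* = (S − I)·e^(rT) = (240.26 − 8.9613)·e^0.009600 = 231.2987 × 1.009646 = 233.5298
Market ¥237.72 > fair 233.5298: forward overpriced → cash-and-carry (borrow at r, buy the stock and collect the dividends, short the forward).
Profit at T = |F_mkt − F*| = |237.72 − 233.5298| = ¥4.19 per share

¥4.19 per share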